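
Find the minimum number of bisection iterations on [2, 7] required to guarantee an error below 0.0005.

We need (b-a)/2^n ≤ 0.0005
(7 - 2)/2^n ≤ 0.0005
5/2^n ≤ 0.0005
2^n ≥ 10000
n ≥ log₂(10000) = 13.29
n ≥ 14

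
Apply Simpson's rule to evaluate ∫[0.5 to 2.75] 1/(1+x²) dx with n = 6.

f(x) = 1/(1+x²)
a = 0.5, b = 2.75, n = 6
h = (b - a)/n = 0.375000

Simpson's rule: (h/3)[f(x₀) + 4f(x₁) + 2f(x₂) + ... + f(xₙ)]

x_0 = 0.5000, f(x_0) = 0.800000, coefficient = 1
x_1 = 0.8750, f(x_1) = 0.566372, coefficient = 4
x_2 = 1.2500, f(x_2) = 0.390244, coefficient = 2
x_3 = 1.6250, f(x_3) = 0.274678, coefficient = 4
x_4 = 2.0000, f(x_4) = 0.200000, coefficient = 2
x_5 = 2.3750, f(x_5) = 0.150588, coefficient = 4
x_6 = 2.7500, f(x_6) = 0.116788, coefficient = 1

I ≈ (0.375000/3) × 6.063828 = 0.757979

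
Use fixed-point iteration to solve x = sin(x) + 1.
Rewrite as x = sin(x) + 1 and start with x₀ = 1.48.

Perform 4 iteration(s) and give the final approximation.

Equation: x = sin(x) + 1
Fixed-point form: x = sin(x) + 1
x₀ = 1.48

x_1 = g(1.480000) = 1.995881
x_2 = g(1.995881) = 1.911004
x_3 = g(1.911004) = 1.942685
x_4 = g(1.942685) = 1.931643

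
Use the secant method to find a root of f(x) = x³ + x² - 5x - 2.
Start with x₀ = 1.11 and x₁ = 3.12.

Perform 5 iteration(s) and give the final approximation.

f(x) = x³ + x² - 5x - 2
x₀ = 1.11, x₁ = 3.12

Secant formula: x_{n+1} = x_n - f(x_n)(x_n - x_{n-1})/(f(x_n) - f(x_{n-1}))

Iteration 1:
  f(1.110000) = -4.950269
  f(3.120000) = 22.505728
  x_2 = 3.120000 - 22.505728×(3.120000 - 1.110000)/(22.505728 - (-4.950269))
       = 1.472400
Iteration 2:
  f(3.120000) = 22.505728
  f(1.472400) = -4.001933
  x_3 = 1.472400 - (-4.001933)×(1.472400 - 3.120000)/(-4.001933 - 22.505728)
       = 1.721142
Iteration 3:
  f(1.472400) = -4.001933
  f(1.721142) = -2.544788
  x_4 = 1.721142 - (-2.544788)×(1.721142 - 1.472400)/(-2.544788 - (-4.001933))
       = 2.155552
Iteration 4:
  f(1.721142) = -2.544788
  f(2.155552) = 1.884206
  x_5 = 2.155552 - 1.884206×(2.155552 - 1.721142)/(1.884206 - (-2.544788))
       = 1.970743
Iteration 5:
  f(2.155552) = 1.884206
  f(1.970743) = -0.315861
  x_6 = 1.970743 - (-0.315861)×(1.970743 - 2.155552)/(-0.315861 - 1.884206)
       = 1.997276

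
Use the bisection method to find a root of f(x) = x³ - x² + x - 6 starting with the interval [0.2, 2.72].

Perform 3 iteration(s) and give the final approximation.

f(x) = x³ - x² + x - 6
Initial interval: [0.2, 2.72]

Iteration 1:
  c_1 = (0.200000 + 2.720000)/2 = 1.460000
  f(c_1) = f(1.460000) = -3.559464
  f(a) × f(c) ≥ 0, new interval: [1.460000, 2.720000]
Iteration 2:
  c_2 = (1.460000 + 2.720000)/2 = 2.090000
  f(c_2) = f(2.090000) = 0.851229
  f(a) × f(c) < 0, new interval: [1.460000, 2.090000]
Iteration 3:
  c_3 = (1.460000 + 2.090000)/2 = 1.775000
  f(c_3) = f(1.775000) = -1.783266
  f(a) × f(c) ≥ 0, new interval: [1.775000, 2.090000]

After 3 iteration(s), the approximation is c_3 = 1.775000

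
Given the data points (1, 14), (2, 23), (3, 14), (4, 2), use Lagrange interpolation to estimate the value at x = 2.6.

Lagrange interpolation formula:
P(x) = Σ yᵢ × Lᵢ(x)
where Lᵢ(x) = Π_{j≠i} (x - xⱼ)/(xᵢ - xⱼ)

L_0(2.6) = (2.6 - 2)/(1 - 2) × (2.6 - 3)/(1 - 3) × (2.6 - 4)/(1 - 4) = -0.056000
L_1(2.6) = (2.6 - 1)/(2 - 1) × (2.6 - 3)/(2 - 3) × (2.6 - 4)/(2 - 4) = 0.448000
L_2(2.6) = (2.6 - 1)/(3 - 1) × (2.6 - 2)/(3 - 2) × (2.6 - 4)/(3 - 4) = 0.672000
L_3(2.6) = (2.6 - 1)/(4 - 1) × (2.6 - 2)/(4 - 2) × (2.6 - 3)/(4 - 3) = -0.064000

P(2.6) = 14×L_0(2.6) + 23×L_1(2.6) + 14×L_2(2.6) + 2×L_3(2.6)
P(2.6) = 18.800000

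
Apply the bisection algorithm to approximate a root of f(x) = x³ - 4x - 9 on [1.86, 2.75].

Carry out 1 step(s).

f(x) = x³ - 4x - 9
Initial interval: [1.86, 2.75]

Iteration 1:
  c_1 = (1.860000 + 2.750000)/2 = 2.305000
  f(c_1) = f(2.305000) = -5.973477
  f(a) × f(c) ≥ 0, new interval: [2.305000, 2.750000]

After 1 iteration(s), the approximation is c_1 = 2.305000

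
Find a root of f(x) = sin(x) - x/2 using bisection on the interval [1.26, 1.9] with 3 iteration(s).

f(x) = sin(x) - x/2
Initial interval: [1.26, 1.9]

Iteration 1:
  c_1 = (1.260000 + 1.900000)/2 = 1.580000
  f(c_1) = f(1.580000) = 0.209958
  f(a) × f(c) ≥ 0, new interval: [1.580000, 1.900000]
Iteration 2:
  c_2 = (1.580000 + 1.900000)/2 = 1.740000
  f(c_2) = f(1.740000) = 0.115719
  f(a) × f(c) ≥ 0, new interval: [1.740000, 1.900000]
Iteration 3:
  c_3 = (1.740000 + 1.900000)/2 = 1.820000
  f(c_3) = f(1.820000) = 0.059109
  f(a) × f(c) ≥ 0, new interval: [1.820000, 1.900000]

After 3 iteration(s), the approximation is c_3 = 1.820000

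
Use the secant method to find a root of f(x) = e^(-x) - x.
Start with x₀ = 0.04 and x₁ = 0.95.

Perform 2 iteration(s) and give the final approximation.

f(x) = e^(-x) - x
x₀ = 0.04, x₁ = 0.95

Secant formula: x_{n+1} = x_n - f(x_n)(x_n - x_{n-1})/(f(x_n) - f(x_{n-1}))

Iteration 1:
  f(0.040000) = 0.920789
  f(0.950000) = -0.563259
  x_2 = 0.950000 - (-0.563259)×(0.950000 - 0.040000)/(-0.563259 - 0.920789)
       = 0.604617
Iteration 2:
  f(0.950000) = -0.563259
  f(0.604617) = -0.058333
  x_3 = 0.604617 - (-0.058333)×(0.604617 - 0.950000)/(-0.058333 - (-0.563259))
       = 0.564715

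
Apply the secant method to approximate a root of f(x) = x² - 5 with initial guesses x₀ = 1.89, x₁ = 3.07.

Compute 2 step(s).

f(x) = x² - 5
x₀ = 1.89, x₁ = 3.07

Secant formula: x_{n+1} = x_n - f(x_n)(x_n - x_{n-1})/(f(x_n) - f(x_{n-1}))

Iteration 1:
  f(1.890000) = -1.427900
  f(3.070000) = 4.424900
  x_2 = 3.070000 - 4.424900×(3.070000 - 1.890000)/(4.424900 - (-1.427900))
       = 2.177883
Iteration 2:
  f(3.070000) = 4.424900
  f(2.177883) = -0.256825
  x_3 = 2.177883 - (-0.256825)×(2.177883 - 3.070000)/(-0.256825 - 4.424900)
       = 2.226822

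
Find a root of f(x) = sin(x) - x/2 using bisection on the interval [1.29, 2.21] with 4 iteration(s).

f(x) = sin(x) - x/2
Initial interval: [1.29, 2.21]

Iteration 1:
  c_1 = (1.290000 + 2.210000)/2 = 1.750000
  f(c_1) = f(1.750000) = 0.108986
  f(a) × f(c) ≥ 0, new interval: [1.750000, 2.210000]
Iteration 2:
  c_2 = (1.750000 + 2.210000)/2 = 1.980000
  f(c_2) = f(1.980000) = -0.072562
  f(a) × f(c) < 0, new interval: [1.750000, 1.980000]
Iteration 3:
  c_3 = (1.750000 + 1.980000)/2 = 1.865000
  f(c_3) = f(1.865000) = 0.024533
  f(a) × f(c) ≥ 0, new interval: [1.865000, 1.980000]
Iteration 4:
  c_4 = (1.865000 + 1.980000)/2 = 1.922500
  f(c_4) = f(1.922500) = -0.022463
  f(a) × f(c) < 0, new interval: [1.865000, 1.922500]

After 4 iteration(s), the approximation is c_4 = 1.922500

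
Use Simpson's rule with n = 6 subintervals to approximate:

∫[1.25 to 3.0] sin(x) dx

f(x) = sin(x)
a = 1.25, b = 3.0, n = 6
h = (b - a)/n = 0.291667

Simpson's rule: (h/3)[f(x₀) + 4f(x₁) + 2f(x₂) + ... + f(xₙ)]

x_0 = 1.2500, f(x_0) = 0.948985, coefficient = 1
x_1 = 1.5417, f(x_1) = 0.999576, coefficient = 4
x_2 = 1.8333, f(x_2) = 0.965735, coefficient = 2
x_3 = 2.1250, f(x_3) = 0.850320, coefficient = 4
x_4 = 2.4167, f(x_4) = 0.663080, coefficient = 2
x_5 = 2.7083, f(x_5) = 0.419831, coefficient = 4
x_6 = 3.0000, f(x_6) = 0.141120, coefficient = 1

I ≈ (0.291667/3) × 13.426641 = 1.305368
Exact value: 1.305315
Error: 0.000053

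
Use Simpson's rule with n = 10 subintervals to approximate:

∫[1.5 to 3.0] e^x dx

f(x) = e^x
a = 1.5, b = 3.0, n = 10
h = (b - a)/n = 0.150000

Simpson's rule: (h/3)[f(x₀) + 4f(x₁) + 2f(x₂) + ... + f(xₙ)]

x_0 = 1.5000, f(x_0) = 4.481689, coefficient = 1
x_1 = 1.6500, f(x_1) = 5.206980, coefficient = 4
x_2 = 1.8000, f(x_2) = 6.049647, coefficient = 2
x_3 = 1.9500, f(x_3) = 7.028688, coefficient = 4
x_4 = 2.1000, f(x_4) = 8.166170, coefficient = 2
x_5 = 2.2500, f(x_5) = 9.487736, coefficient = 4
x_6 = 2.4000, f(x_6) = 11.023176, coefficient = 2
x_7 = 2.5500, f(x_7) = 12.807104, coefficient = 4
x_8 = 2.7000, f(x_8) = 14.879732, coefficient = 2
x_9 = 2.8500, f(x_9) = 17.287782, coefficient = 4
x_10 = 3.0000, f(x_10) = 20.085537, coefficient = 1

I ≈ (0.150000/3) × 312.077832 = 15.603892
Exact value: 15.603848
Error: 0.000044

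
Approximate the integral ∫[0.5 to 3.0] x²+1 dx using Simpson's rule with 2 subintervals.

f(x) = x²+1
a = 0.5, b = 3.0, n = 2
h = (b - a)/n = 1.250000

Simpson's rule: (h/3)[f(x₀) + 4f(x₁) + 2f(x₂) + ... + f(xₙ)]

x_0 = 0.5000, f(x_0) = 1.250000, coefficient = 1
x_1 = 1.7500, f(x_1) = 4.062500, coefficient = 4
x_2 = 3.0000, f(x_2) = 10.000000, coefficient = 1

I ≈ (1.250000/3) × 27.500000 = 11.458333
Exact value: 11.458333
Error: 0.000000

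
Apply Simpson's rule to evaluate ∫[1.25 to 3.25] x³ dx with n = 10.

f(x) = x³
a = 1.25, b = 3.25, n = 10
h = (b - a)/n = 0.200000

Simpson's rule: (h/3)[f(x₀) + 4f(x₁) + 2f(x₂) + ... + f(xₙ)]

x_0 = 1.2500, f(x_0) = 1.953125, coefficient = 1
x_1 = 1.4500, f(x_1) = 3.048625, coefficient = 4
x_2 = 1.6500, f(x_2) = 4.492125, coefficient = 2
x_3 = 1.8500, f(x_3) = 6.331625, coefficient = 4
x_4 = 2.0500, f(x_4) = 8.615125, coefficient = 2
x_5 = 2.2500, f(x_5) = 11.390625, coefficient = 4
x_6 = 2.4500, f(x_6) = 14.706125, coefficient = 2
x_7 = 2.6500, f(x_7) = 18.609625, coefficient = 4
x_8 = 2.8500, f(x_8) = 23.149125, coefficient = 2
x_9 = 3.0500, f(x_9) = 28.372625, coefficient = 4
x_10 = 3.2500, f(x_10) = 34.328125, coefficient = 1

I ≈ (0.200000/3) × 409.218750 = 27.281250
Exact value: 27.281250
Error: 0.000000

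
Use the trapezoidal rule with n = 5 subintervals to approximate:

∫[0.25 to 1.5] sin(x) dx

f(x) = sin(x)
a = 0.25, b = 1.5, n = 5
h = (b - a)/n = 0.250000

Trapezoidal rule: (h/2)[f(x₀) + 2f(x₁) + 2f(x₂) + ... + f(xₙ)]

x_0 = 0.2500, f(x_0) = 0.247404, coefficient = 1
x_1 = 0.5000, f(x_1) = 0.479426, coefficient = 2
x_2 = 0.7500, f(x_2) = 0.681639, coefficient = 2
x_3 = 1.0000, f(x_3) = 0.841471, coefficient = 2
x_4 = 1.2500, f(x_4) = 0.948985, coefficient = 2
x_5 = 1.5000, f(x_5) = 0.997495, coefficient = 1

I ≈ (0.250000/2) × 7.147939 = 0.893492
Exact value: 0.898175
Error: 0.004683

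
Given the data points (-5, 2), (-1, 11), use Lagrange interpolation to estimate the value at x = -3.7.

Lagrange interpolation formula:
P(x) = Σ yᵢ × Lᵢ(x)
where Lᵢ(x) = Π_{j≠i} (x - xⱼ)/(xᵢ - xⱼ)

L_0(-3.7) = (-3.7 - (-1))/(-5 - (-1)) = 0.675000
L_1(-3.7) = (-3.7 - (-5))/(-1 - (-5)) = 0.325000

P(-3.7) = 2×L_0(-3.7) + 11×L_1(-3.7)
P(-3.7) = 4.925000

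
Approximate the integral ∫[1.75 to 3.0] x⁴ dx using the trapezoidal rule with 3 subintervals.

f(x) = x⁴
a = 1.75, b = 3.0, n = 3
h = (b - a)/n = 0.416667

Trapezoidal rule: (h/2)[f(x₀) + 2f(x₁) + 2f(x₂) + ... + f(xₙ)]

x_0 = 1.7500, f(x_0) = 9.378906, coefficient = 1
x_1 = 2.1667, f(x_1) = 22.037809, coefficient = 2
x_2 = 2.5833, f(x_2) = 44.537085, coefficient = 2
x_3 = 3.0000, f(x_3) = 81.000000, coefficient = 1

I ≈ (0.416667/2) × 223.528694 = 46.568478
Exact value: 45.317383
Error: 1.251095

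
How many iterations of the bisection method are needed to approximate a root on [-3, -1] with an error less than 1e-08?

We need (b-a)/2^n ≤ 1e-08
(-1 - (-3))/2^n ≤ 1e-08
2/2^n ≤ 1e-08
2^n ≥ 200000000
n ≥ log₂(200000000) = 27.58
n ≥ 28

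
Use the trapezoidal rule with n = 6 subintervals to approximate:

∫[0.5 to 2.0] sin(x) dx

f(x) = sin(x)
a = 0.5, b = 2.0, n = 6
h = (b - a)/n = 0.250000

Trapezoidal rule: (h/2)[f(x₀) + 2f(x₁) + 2f(x₂) + ... + f(xₙ)]

x_0 = 0.5000, f(x_0) = 0.479426, coefficient = 1
x_1 = 0.7500, f(x_1) = 0.681639, coefficient = 2
x_2 = 1.0000, f(x_2) = 0.841471, coefficient = 2
x_3 = 1.2500, f(x_3) = 0.948985, coefficient = 2
x_4 = 1.5000, f(x_4) = 0.997495, coefficient = 2
x_5 = 1.7500, f(x_5) = 0.983986, coefficient = 2
x_6 = 2.0000, f(x_6) = 0.909297, coefficient = 1

I ≈ (0.250000/2) × 10.295874 = 1.286984
Exact value: 1.293729
Error: 0.006745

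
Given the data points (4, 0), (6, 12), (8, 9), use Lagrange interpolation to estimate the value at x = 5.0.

Lagrange interpolation formula:
P(x) = Σ yᵢ × Lᵢ(x)
where Lᵢ(x) = Π_{j≠i} (x - xⱼ)/(xᵢ - xⱼ)

L_0(5.0) = (5.0 - 6)/(4 - 6) × (5.0 - 8)/(4 - 8) = 0.375000
L_1(5.0) = (5.0 - 4)/(6 - 4) × (5.0 - 8)/(6 - 8) = 0.750000
L_2(5.0) = (5.0 - 4)/(8 - 4) × (5.0 - 6)/(8 - 6) = -0.125000

P(5.0) = 0×L_0(5.0) + 12×L_1(5.0) + 9×L_2(5.0)
P(5.0) = 7.875000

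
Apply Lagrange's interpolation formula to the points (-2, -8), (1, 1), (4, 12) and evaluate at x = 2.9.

Lagrange interpolation formula:
P(x) = Σ yᵢ × Lᵢ(x)
where Lᵢ(x) = Π_{j≠i} (x - xⱼ)/(xᵢ - xⱼ)

L_0(2.9) = (2.9 - 1)/(-2 - 1) × (2.9 - 4)/(-2 - 4) = -0.116111
L_1(2.9) = (2.9 - (-2))/(1 - (-2)) × (2.9 - 4)/(1 - 4) = 0.598889
L_2(2.9) = (2.9 - (-2))/(4 - (-2)) × (2.9 - 1)/(4 - 1) = 0.517222

P(2.9) = (-8)×L_0(2.9) + 1×L_1(2.9) + 12×L_2(2.9)
P(2.9) = 7.734444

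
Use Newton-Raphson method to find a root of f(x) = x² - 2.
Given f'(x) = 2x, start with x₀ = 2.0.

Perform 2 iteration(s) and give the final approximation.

f(x) = x² - 2
f'(x) = 2x
x₀ = 2.0

Newton-Raphson formula: x_{n+1} = x_n - f(x_n)/f'(x_n)

Iteration 1:
  f(2.000000) = 2.000000
  f'(2.000000) = 4.000000
  x_1 = 2.000000 - 2.000000/4.000000 = 1.500000
Iteration 2:
  f(1.500000) = 0.250000
  f'(1.500000) = 3.000000
  x_2 = 1.500000 - 0.250000/3.000000 = 1.416667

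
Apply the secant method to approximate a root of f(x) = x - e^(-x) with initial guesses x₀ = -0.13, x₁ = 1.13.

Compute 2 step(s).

f(x) = x - e^(-x)
x₀ = -0.13, x₁ = 1.13

Secant formula: x_{n+1} = x_n - f(x_n)(x_n - x_{n-1})/(f(x_n) - f(x_{n-1}))

Iteration 1:
  f(-0.130000) = -1.268828
  f(1.130000) = 0.806967
  x_2 = 1.130000 - 0.806967×(1.130000 - (-0.130000))/(0.806967 - (-1.268828))
       = 0.640174
Iteration 2:
  f(1.130000) = 0.806967
  f(0.640174) = 0.112974
  x_3 = 0.640174 - 0.112974×(0.640174 - 1.130000)/(0.112974 - 0.806967)
       = 0.560437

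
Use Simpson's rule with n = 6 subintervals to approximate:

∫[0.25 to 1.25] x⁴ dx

f(x) = x⁴
a = 0.25, b = 1.25, n = 6
h = (b - a)/n = 0.166667

Simpson's rule: (h/3)[f(x₀) + 4f(x₁) + 2f(x₂) + ... + f(xₙ)]

x_0 = 0.2500, f(x_0) = 0.003906, coefficient = 1
x_1 = 0.4167, f(x_1) = 0.030141, coefficient = 4
x_2 = 0.5833, f(x_2) = 0.115789, coefficient = 2
x_3 = 0.7500, f(x_3) = 0.316406, coefficient = 4
x_4 = 0.9167, f(x_4) = 0.706067, coefficient = 2
x_5 = 1.0833, f(x_5) = 1.377363, coefficient = 4
x_6 = 1.2500, f(x_6) = 2.441406, coefficient = 1

I ≈ (0.166667/3) × 10.984664 = 0.610259
Exact value: 0.610156
Error: 0.000103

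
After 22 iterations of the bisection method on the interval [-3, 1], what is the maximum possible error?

Bisection error bound: |error| ≤ (b-a)/2^n
|error| ≤ (1 - (-3))/2^22 = 4/2^22
|error| ≤ 0.0000009537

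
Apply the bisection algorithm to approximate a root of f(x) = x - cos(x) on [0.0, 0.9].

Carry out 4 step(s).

f(x) = x - cos(x)
Initial interval: [0.0, 0.9]

Iteration 1:
  c_1 = (0.000000 + 0.900000)/2 = 0.450000
  f(c_1) = f(0.450000) = -0.450447
  f(a) × f(c) ≥ 0, new interval: [0.450000, 0.900000]
Iteration 2:
  c_2 = (0.450000 + 0.900000)/2 = 0.675000
  f(c_2) = f(0.675000) = -0.105707
  f(a) × f(c) ≥ 0, new interval: [0.675000, 0.900000]
Iteration 3:
  c_3 = (0.675000 + 0.900000)/2 = 0.787500
  f(c_3) = f(0.787500) = 0.081881
  f(a) × f(c) < 0, new interval: [0.675000, 0.787500]
Iteration 4:
  c_4 = (0.675000 + 0.787500)/2 = 0.731250
  f(c_4) = f(0.731250) = -0.013090
  f(a) × f(c) ≥ 0, new interval: [0.731250, 0.787500]

After 4 iteration(s), the approximation is c_4 = 0.731250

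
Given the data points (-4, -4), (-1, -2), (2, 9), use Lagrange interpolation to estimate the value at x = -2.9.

Lagrange interpolation formula:
P(x) = Σ yᵢ × Lᵢ(x)
where Lᵢ(x) = Π_{j≠i} (x - xⱼ)/(xᵢ - xⱼ)

L_0(-2.9) = (-2.9 - (-1))/(-4 - (-1)) × (-2.9 - 2)/(-4 - 2) = 0.517222
L_1(-2.9) = (-2.9 - (-4))/(-1 - (-4)) × (-2.9 - 2)/(-1 - 2) = 0.598889
L_2(-2.9) = (-2.9 - (-4))/(2 - (-4)) × (-2.9 - (-1))/(2 - (-1)) = -0.116111

P(-2.9) = (-4)×L_0(-2.9) + (-2)×L_1(-2.9) + 9×L_2(-2.9)
P(-2.9) = -4.311667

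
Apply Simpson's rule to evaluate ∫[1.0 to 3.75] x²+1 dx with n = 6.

f(x) = x²+1
a = 1.0, b = 3.75, n = 6
h = (b - a)/n = 0.458333

Simpson's rule: (h/3)[f(x₀) + 4f(x₁) + 2f(x₂) + ... + f(xₙ)]

x_0 = 1.0000, f(x_0) = 2.000000, coefficient = 1
x_1 = 1.4583, f(x_1) = 3.126736, coefficient = 4
x_2 = 1.9167, f(x_2) = 4.673611, coefficient = 2
x_3 = 2.3750, f(x_3) = 6.640625, coefficient = 4
x_4 = 2.8333, f(x_4) = 9.027778, coefficient = 2
x_5 = 3.2917, f(x_5) = 11.835069, coefficient = 4
x_6 = 3.7500, f(x_6) = 15.062500, coefficient = 1

I ≈ (0.458333/3) × 130.875000 = 19.994792
Exact value: 19.994792
Error: 0.000000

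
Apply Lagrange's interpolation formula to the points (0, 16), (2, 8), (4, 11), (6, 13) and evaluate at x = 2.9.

Lagrange interpolation formula:
P(x) = Σ yᵢ × Lᵢ(x)
where Lᵢ(x) = Π_{j≠i} (x - xⱼ)/(xᵢ - xⱼ)

L_0(2.9) = (2.9 - 2)/(0 - 2) × (2.9 - 4)/(0 - 4) × (2.9 - 6)/(0 - 6) = -0.063938
L_1(2.9) = (2.9 - 0)/(2 - 0) × (2.9 - 4)/(2 - 4) × (2.9 - 6)/(2 - 6) = 0.618062
L_2(2.9) = (2.9 - 0)/(4 - 0) × (2.9 - 2)/(4 - 2) × (2.9 - 6)/(4 - 6) = 0.505687
L_3(2.9) = (2.9 - 0)/(6 - 0) × (2.9 - 2)/(6 - 2) × (2.9 - 4)/(6 - 4) = -0.059812

P(2.9) = 16×L_0(2.9) + 8×L_1(2.9) + 11×L_2(2.9) + 13×L_3(2.9)
P(2.9) = 8.706500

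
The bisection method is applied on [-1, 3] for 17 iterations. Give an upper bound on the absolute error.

Bisection error bound: |error| ≤ (b-a)/2^n
|error| ≤ (3 - (-1))/2^17 = 4/2^17
|error| ≤ 0.0000305176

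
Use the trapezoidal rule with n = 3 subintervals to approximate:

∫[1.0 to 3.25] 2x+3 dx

f(x) = 2x+3
a = 1.0, b = 3.25, n = 3
h = (b - a)/n = 0.750000

Trapezoidal rule: (h/2)[f(x₀) + 2f(x₁) + 2f(x₂) + ... + f(xₙ)]

x_0 = 1.0000, f(x_0) = 5.000000, coefficient = 1
x_1 = 1.7500, f(x_1) = 6.500000, coefficient = 2
x_2 = 2.5000, f(x_2) = 8.000000, coefficient = 2
x_3 = 3.2500, f(x_3) = 9.500000, coefficient = 1

I ≈ (0.750000/2) × 43.500000 = 16.312500
Exact value: 16.312500
Error: 0.000000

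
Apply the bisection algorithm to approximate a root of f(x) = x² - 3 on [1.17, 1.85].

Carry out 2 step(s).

f(x) = x² - 3
Initial interval: [1.17, 1.85]

Iteration 1:
  c_1 = (1.170000 + 1.850000)/2 = 1.510000
  f(c_1) = f(1.510000) = -0.719900
  f(a) × f(c) ≥ 0, new interval: [1.510000, 1.850000]
Iteration 2:
  c_2 = (1.510000 + 1.850000)/2 = 1.680000
  f(c_2) = f(1.680000) = -0.177600
  f(a) × f(c) ≥ 0, new interval: [1.680000, 1.850000]

After 2 iteration(s), the approximation is c_2 = 1.680000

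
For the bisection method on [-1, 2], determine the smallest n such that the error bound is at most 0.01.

We need (b-a)/2^n ≤ 0.01
(2 - (-1))/2^n ≤ 0.01
3/2^n ≤ 0.01
2^n ≥ 300
n ≥ log₂(300) = 8.23
n ≥ 9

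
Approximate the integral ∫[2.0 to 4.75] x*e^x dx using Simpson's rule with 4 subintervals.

f(x) = x*e^x
a = 2.0, b = 4.75, n = 4
h = (b - a)/n = 0.687500

Simpson's rule: (h/3)[f(x₀) + 4f(x₁) + 2f(x₂) + ... + f(xₙ)]

x_0 = 2.0000, f(x_0) = 14.778112, coefficient = 1
x_1 = 2.6875, f(x_1) = 39.492524, coefficient = 4
x_2 = 3.3750, f(x_2) = 98.631958, coefficient = 2
x_3 = 4.0625, f(x_3) = 236.110177, coefficient = 4
x_4 = 4.7500, f(x_4) = 549.025352, coefficient = 1

I ≈ (0.687500/3) × 1863.478184 = 427.047084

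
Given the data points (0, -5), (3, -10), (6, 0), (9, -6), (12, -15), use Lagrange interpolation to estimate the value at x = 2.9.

Lagrange interpolation formula:
P(x) = Σ yᵢ × Lᵢ(x)
where Lᵢ(x) = Π_{j≠i} (x - xⱼ)/(xᵢ - xⱼ)

L_0(2.9) = (2.9 - 3)/(0 - 3) × (2.9 - 6)/(0 - 6) × (2.9 - 9)/(0 - 9) × (2.9 - 12)/(0 - 12) = 0.008852
L_1(2.9) = (2.9 - 0)/(3 - 0) × (2.9 - 6)/(3 - 6) × (2.9 - 9)/(3 - 9) × (2.9 - 12)/(3 - 12) = 1.026821
L_2(2.9) = (2.9 - 0)/(6 - 0) × (2.9 - 3)/(6 - 3) × (2.9 - 9)/(6 - 9) × (2.9 - 12)/(6 - 12) = -0.049685
L_3(2.9) = (2.9 - 0)/(9 - 0) × (2.9 - 3)/(9 - 3) × (2.9 - 6)/(9 - 6) × (2.9 - 12)/(9 - 12) = 0.016833
L_4(2.9) = (2.9 - 0)/(12 - 0) × (2.9 - 3)/(12 - 3) × (2.9 - 6)/(12 - 6) × (2.9 - 9)/(12 - 9) = -0.002821

P(2.9) = (-5)×L_0(2.9) + (-10)×L_1(2.9) + 0×L_2(2.9) + (-6)×L_3(2.9) + (-15)×L_4(2.9)
P(2.9) = -10.371152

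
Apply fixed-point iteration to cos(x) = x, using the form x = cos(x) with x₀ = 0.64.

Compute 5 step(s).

Equation: cos(x) = x
Fixed-point form: x = cos(x)
x₀ = 0.64

x_1 = g(0.640000) = 0.802096
x_2 = g(0.802096) = 0.695202
x_3 = g(0.695202) = 0.767924
x_4 = g(0.767924) = 0.719354
x_5 = g(0.719354) = 0.752232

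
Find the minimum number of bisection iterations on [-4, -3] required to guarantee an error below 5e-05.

We need (b-a)/2^n ≤ 5e-05
(-3 - (-4))/2^n ≤ 5e-05
1/2^n ≤ 5e-05
2^n ≥ 20000
n ≥ log₂(20000) = 14.29
n ≥ 15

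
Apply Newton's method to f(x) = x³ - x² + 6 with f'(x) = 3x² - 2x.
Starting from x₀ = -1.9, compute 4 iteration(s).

f(x) = x³ - x² + 6
f'(x) = 3x² - 2x
x₀ = -1.9

Newton-Raphson formula: x_{n+1} = x_n - f(x_n)/f'(x_n)

Iteration 1:
  f(-1.900000) = -4.469000
  f'(-1.900000) = 14.630000
  x_1 = -1.900000 - (-4.469000)/14.630000 = -1.594532
Iteration 2:
  f(-1.594532) = -0.596679
  f'(-1.594532) = 10.816658
  x_2 = -1.594532 - (-0.596679)/10.816658 = -1.539369
Iteration 3:
  f(-1.539369) = -0.017431
  f'(-1.539369) = 10.187707
  x_3 = -1.539369 - (-0.017431)/10.187707 = -1.537658
Iteration 4:
  f(-1.537658) = -0.000016
  f'(-1.537658) = 10.168490
  x_4 = -1.537658 - (-0.000016)/10.168490 = -1.537656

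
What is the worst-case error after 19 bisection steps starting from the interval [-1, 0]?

Bisection error bound: |error| ≤ (b-a)/2^n
|error| ≤ (0 - (-1))/2^19 = 1/2^19
|error| ≤ 0.0000019073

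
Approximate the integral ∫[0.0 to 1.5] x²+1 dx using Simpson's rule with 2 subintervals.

f(x) = x²+1
a = 0.0, b = 1.5, n = 2
h = (b - a)/n = 0.750000

Simpson's rule: (h/3)[f(x₀) + 4f(x₁) + 2f(x₂) + ... + f(xₙ)]

x_0 = 0.0000, f(x_0) = 1.000000, coefficient = 1
x_1 = 0.7500, f(x_1) = 1.562500, coefficient = 4
x_2 = 1.5000, f(x_2) = 3.250000, coefficient = 1

I ≈ (0.750000/3) × 10.500000 = 2.625000
Exact value: 2.625000
Error: 0.000000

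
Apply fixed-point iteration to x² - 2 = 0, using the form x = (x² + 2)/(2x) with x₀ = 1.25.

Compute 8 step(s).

Equation: x² - 2 = 0
Fixed-point form: x = (x² + 2)/(2x)
x₀ = 1.25

x_1 = g(1.250000) = 1.425000
x_2 = g(1.425000) = 1.414254
x_3 = g(1.414254) = 1.414214
x_4 = g(1.414214) = 1.414214
x_5 = g(1.414214) = 1.414214
x_6 = g(1.414214) = 1.414214
x_7 = g(1.414214) = 1.414214
x_8 = g(1.414214) = 1.414214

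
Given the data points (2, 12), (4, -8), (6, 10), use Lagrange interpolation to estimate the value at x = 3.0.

Lagrange interpolation formula:
P(x) = Σ yᵢ × Lᵢ(x)
where Lᵢ(x) = Π_{j≠i} (x - xⱼ)/(xᵢ - xⱼ)

L_0(3.0) = (3.0 - 4)/(2 - 4) × (3.0 - 6)/(2 - 6) = 0.375000
L_1(3.0) = (3.0 - 2)/(4 - 2) × (3.0 - 6)/(4 - 6) = 0.750000
L_2(3.0) = (3.0 - 2)/(6 - 2) × (3.0 - 4)/(6 - 4) = -0.125000

P(3.0) = 12×L_0(3.0) + (-8)×L_1(3.0) + 10×L_2(3.0)
P(3.0) = -2.750000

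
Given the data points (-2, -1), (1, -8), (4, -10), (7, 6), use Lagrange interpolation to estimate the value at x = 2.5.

Lagrange interpolation formula:
P(x) = Σ yᵢ × Lᵢ(x)
where Lᵢ(x) = Π_{j≠i} (x - xⱼ)/(xᵢ - xⱼ)

L_0(2.5) = (2.5 - 1)/(-2 - 1) × (2.5 - 4)/(-2 - 4) × (2.5 - 7)/(-2 - 7) = -0.062500
L_1(2.5) = (2.5 - (-2))/(1 - (-2)) × (2.5 - 4)/(1 - 4) × (2.5 - 7)/(1 - 7) = 0.562500
L_2(2.5) = (2.5 - (-2))/(4 - (-2)) × (2.5 - 1)/(4 - 1) × (2.5 - 7)/(4 - 7) = 0.562500
L_3(2.5) = (2.5 - (-2))/(7 - (-2)) × (2.5 - 1)/(7 - 1) × (2.5 - 4)/(7 - 4) = -0.062500

P(2.5) = (-1)×L_0(2.5) + (-8)×L_1(2.5) + (-10)×L_2(2.5) + 6×L_3(2.5)
P(2.5) = -10.437500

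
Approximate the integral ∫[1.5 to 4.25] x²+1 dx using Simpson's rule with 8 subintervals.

f(x) = x²+1
a = 1.5, b = 4.25, n = 8
h = (b - a)/n = 0.343750

Simpson's rule: (h/3)[f(x₀) + 4f(x₁) + 2f(x₂) + ... + f(xₙ)]

x_0 = 1.5000, f(x_0) = 3.250000, coefficient = 1
x_1 = 1.8438, f(x_1) = 4.399414, coefficient = 4
x_2 = 2.1875, f(x_2) = 5.785156, coefficient = 2
x_3 = 2.5312, f(x_3) = 7.407227, coefficient = 4
x_4 = 2.8750, f(x_4) = 9.265625, coefficient = 2
x_5 = 3.2188, f(x_5) = 11.360352, coefficient = 4
x_6 = 3.5625, f(x_6) = 13.691406, coefficient = 2
x_7 = 3.9062, f(x_7) = 16.258789, coefficient = 4
x_8 = 4.2500, f(x_8) = 19.062500, coefficient = 1

I ≈ (0.343750/3) × 237.500000 = 27.213542
Exact value: 27.213542
Error: 0.000000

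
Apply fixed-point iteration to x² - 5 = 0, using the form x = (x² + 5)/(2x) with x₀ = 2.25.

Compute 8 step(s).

Equation: x² - 5 = 0
Fixed-point form: x = (x² + 5)/(2x)
x₀ = 2.25

x_1 = g(2.250000) = 2.236111
x_2 = g(2.236111) = 2.236068
x_3 = g(2.236068) = 2.236068
x_4 = g(2.236068) = 2.236068
x_5 = g(2.236068) = 2.236068
x_6 = g(2.236068) = 2.236068
x_7 = g(2.236068) = 2.236068
x_8 = g(2.236068) = 2.236068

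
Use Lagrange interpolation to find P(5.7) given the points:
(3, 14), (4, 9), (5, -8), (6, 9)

Lagrange interpolation formula:
P(x) = Σ yᵢ × Lᵢ(x)
where Lᵢ(x) = Π_{j≠i} (x - xⱼ)/(xᵢ - xⱼ)

L_0(5.7) = (5.7 - 4)/(3 - 4) × (5.7 - 5)/(3 - 5) × (5.7 - 6)/(3 - 6) = 0.059500
L_1(5.7) = (5.7 - 3)/(4 - 3) × (5.7 - 5)/(4 - 5) × (5.7 - 6)/(4 - 6) = -0.283500
L_2(5.7) = (5.7 - 3)/(5 - 3) × (5.7 - 4)/(5 - 4) × (5.7 - 6)/(5 - 6) = 0.688500
L_3(5.7) = (5.7 - 3)/(6 - 3) × (5.7 - 4)/(6 - 4) × (5.7 - 5)/(6 - 5) = 0.535500

P(5.7) = 14×L_0(5.7) + 9×L_1(5.7) + (-8)×L_2(5.7) + 9×L_3(5.7)
P(5.7) = -2.407000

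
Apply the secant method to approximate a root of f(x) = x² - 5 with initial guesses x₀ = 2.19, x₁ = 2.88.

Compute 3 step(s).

f(x) = x² - 5
x₀ = 2.19, x₁ = 2.88

Secant formula: x_{n+1} = x_n - f(x_n)(x_n - x_{n-1})/(f(x_n) - f(x_{n-1}))

Iteration 1:
  f(2.190000) = -0.203900
  f(2.880000) = 3.294400
  x_2 = 2.880000 - 3.294400×(2.880000 - 2.190000)/(3.294400 - (-0.203900))
       = 2.230217
Iteration 2:
  f(2.880000) = 3.294400
  f(2.230217) = -0.026132
  x_3 = 2.230217 - (-0.026132)×(2.230217 - 2.880000)/(-0.026132 - 3.294400)
       = 2.235331
Iteration 3:
  f(2.230217) = -0.026132
  f(2.235331) = -0.003297
  x_4 = 2.235331 - (-0.003297)×(2.235331 - 2.230217)/(-0.003297 - (-0.026132))
       = 2.236069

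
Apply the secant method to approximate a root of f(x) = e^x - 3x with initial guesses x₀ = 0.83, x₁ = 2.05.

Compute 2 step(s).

f(x) = e^x - 3x
x₀ = 0.83, x₁ = 2.05

Secant formula: x_{n+1} = x_n - f(x_n)(x_n - x_{n-1})/(f(x_n) - f(x_{n-1}))

Iteration 1:
  f(0.830000) = -0.196681
  f(2.050000) = 1.617901
  x_2 = 2.050000 - 1.617901×(2.050000 - 0.830000)/(1.617901 - (-0.196681))
       = 0.962235
Iteration 2:
  f(2.050000) = 1.617901
  f(0.962235) = -0.269165
  x_3 = 0.962235 - (-0.269165)×(0.962235 - 2.050000)/(-0.269165 - 1.617901)
       = 1.117390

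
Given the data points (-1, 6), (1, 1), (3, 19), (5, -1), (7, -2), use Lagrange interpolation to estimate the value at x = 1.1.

Lagrange interpolation formula:
P(x) = Σ yᵢ × Lᵢ(x)
where Lᵢ(x) = Π_{j≠i} (x - xⱼ)/(xᵢ - xⱼ)

L_0(1.1) = (1.1 - 1)/(-1 - 1) × (1.1 - 3)/(-1 - 3) × (1.1 - 5)/(-1 - 5) × (1.1 - 7)/(-1 - 7) = -0.011385
L_1(1.1) = (1.1 - (-1))/(1 - (-1)) × (1.1 - 3)/(1 - 3) × (1.1 - 5)/(1 - 5) × (1.1 - 7)/(1 - 7) = 0.956353
L_2(1.1) = (1.1 - (-1))/(3 - (-1)) × (1.1 - 1)/(3 - 1) × (1.1 - 5)/(3 - 5) × (1.1 - 7)/(3 - 7) = 0.075502
L_3(1.1) = (1.1 - (-1))/(5 - (-1)) × (1.1 - 1)/(5 - 1) × (1.1 - 3)/(5 - 3) × (1.1 - 7)/(5 - 7) = -0.024522
L_4(1.1) = (1.1 - (-1))/(7 - (-1)) × (1.1 - 1)/(7 - 1) × (1.1 - 3)/(7 - 3) × (1.1 - 5)/(7 - 5) = 0.004052

P(1.1) = 6×L_0(1.1) + 1×L_1(1.1) + 19×L_2(1.1) + (-1)×L_3(1.1) + (-2)×L_4(1.1)
P(1.1) = 2.338989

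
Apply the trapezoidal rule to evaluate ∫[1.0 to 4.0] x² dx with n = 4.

f(x) = x²
a = 1.0, b = 4.0, n = 4
h = (b - a)/n = 0.750000

Trapezoidal rule: (h/2)[f(x₀) + 2f(x₁) + 2f(x₂) + ... + f(xₙ)]

x_0 = 1.0000, f(x_0) = 1.000000, coefficient = 1
x_1 = 1.7500, f(x_1) = 3.062500, coefficient = 2
x_2 = 2.5000, f(x_2) = 6.250000, coefficient = 2
x_3 = 3.2500, f(x_3) = 10.562500, coefficient = 2
x_4 = 4.0000, f(x_4) = 16.000000, coefficient = 1

I ≈ (0.750000/2) × 56.750000 = 21.281250
Exact value: 21.000000
Error: 0.281250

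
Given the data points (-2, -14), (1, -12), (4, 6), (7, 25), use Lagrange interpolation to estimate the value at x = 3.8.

Lagrange interpolation formula:
P(x) = Σ yᵢ × Lᵢ(x)
where Lᵢ(x) = Π_{j≠i} (x - xⱼ)/(xᵢ - xⱼ)

L_0(3.8) = (3.8 - 1)/(-2 - 1) × (3.8 - 4)/(-2 - 4) × (3.8 - 7)/(-2 - 7) = -0.011062
L_1(3.8) = (3.8 - (-2))/(1 - (-2)) × (3.8 - 4)/(1 - 4) × (3.8 - 7)/(1 - 7) = 0.068741
L_2(3.8) = (3.8 - (-2))/(4 - (-2)) × (3.8 - 1)/(4 - 1) × (3.8 - 7)/(4 - 7) = 0.962370
L_3(3.8) = (3.8 - (-2))/(7 - (-2)) × (3.8 - 1)/(7 - 1) × (3.8 - 4)/(7 - 4) = -0.020049

P(3.8) = (-14)×L_0(3.8) + (-12)×L_1(3.8) + 6×L_2(3.8) + 25×L_3(3.8)
P(3.8) = 4.602963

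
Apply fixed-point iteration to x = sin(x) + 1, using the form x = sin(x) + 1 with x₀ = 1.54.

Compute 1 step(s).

Equation: x = sin(x) + 1
Fixed-point form: x = sin(x) + 1
x₀ = 1.54

x_1 = g(1.540000) = 1.999526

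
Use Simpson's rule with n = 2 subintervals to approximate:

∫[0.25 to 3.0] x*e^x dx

f(x) = x*e^x
a = 0.25, b = 3.0, n = 2
h = (b - a)/n = 1.375000

Simpson's rule: (h/3)[f(x₀) + 4f(x₁) + 2f(x₂) + ... + f(xₙ)]

x_0 = 0.2500, f(x_0) = 0.321006, coefficient = 1
x_1 = 1.6250, f(x_1) = 8.252431, coefficient = 4
x_2 = 3.0000, f(x_2) = 60.256611, coefficient = 1

I ≈ (1.375000/3) × 93.587341 = 42.894198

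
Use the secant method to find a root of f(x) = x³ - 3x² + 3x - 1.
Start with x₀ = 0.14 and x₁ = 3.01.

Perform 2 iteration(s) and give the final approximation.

f(x) = x³ - 3x² + 3x - 1
x₀ = 0.14, x₁ = 3.01

Secant formula: x_{n+1} = x_n - f(x_n)(x_n - x_{n-1})/(f(x_n) - f(x_{n-1}))

Iteration 1:
  f(0.140000) = -0.636056
  f(3.010000) = 8.120601
  x_2 = 3.010000 - 8.120601×(3.010000 - 0.140000)/(8.120601 - (-0.636056))
       = 0.348468
Iteration 2:
  f(3.010000) = 8.120601
  f(0.348468) = -0.276572
  x_3 = 0.348468 - (-0.276572)×(0.348468 - 3.010000)/(-0.276572 - 8.120601)
       = 0.436129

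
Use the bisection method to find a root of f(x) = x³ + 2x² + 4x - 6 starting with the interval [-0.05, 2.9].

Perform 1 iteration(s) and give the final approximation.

f(x) = x³ + 2x² + 4x - 6
Initial interval: [-0.05, 2.9]

Iteration 1:
  c_1 = (-0.050000 + 2.900000)/2 = 1.425000
  f(c_1) = f(1.425000) = 6.654891
  f(a) × f(c) < 0, new interval: [-0.050000, 1.425000]

After 1 iteration(s), the approximation is c_1 = 1.425000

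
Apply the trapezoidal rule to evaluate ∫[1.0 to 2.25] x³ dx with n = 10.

f(x) = x³
a = 1.0, b = 2.25, n = 10
h = (b - a)/n = 0.125000

Trapezoidal rule: (h/2)[f(x₀) + 2f(x₁) + 2f(x₂) + ... + f(xₙ)]

x_0 = 1.0000, f(x_0) = 1.000000, coefficient = 1
x_1 = 1.1250, f(x_1) = 1.423828, coefficient = 2
x_2 = 1.2500, f(x_2) = 1.953125, coefficient = 2
x_3 = 1.3750, f(x_3) = 2.599609, coefficient = 2
x_4 = 1.5000, f(x_4) = 3.375000, coefficient = 2
x_5 = 1.6250, f(x_5) = 4.291016, coefficient = 2
x_6 = 1.7500, f(x_6) = 5.359375, coefficient = 2
x_7 = 1.8750, f(x_7) = 6.591797, coefficient = 2
x_8 = 2.0000, f(x_8) = 8.000000, coefficient = 2
x_9 = 2.1250, f(x_9) = 9.595703, coefficient = 2
x_10 = 2.2500, f(x_10) = 11.390625, coefficient = 1

I ≈ (0.125000/2) × 98.769531 = 6.173096
Exact value: 6.157227
Error: 0.015869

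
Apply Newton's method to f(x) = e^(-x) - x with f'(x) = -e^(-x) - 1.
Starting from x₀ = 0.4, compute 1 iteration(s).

f(x) = e^(-x) - x
f'(x) = -e^(-x) - 1
x₀ = 0.4

Newton-Raphson formula: x_{n+1} = x_n - f(x_n)/f'(x_n)

Iteration 1:
  f(0.400000) = 0.270320
  f'(0.400000) = -1.670320
  x_1 = 0.400000 - 0.270320/(-1.670320) = 0.561837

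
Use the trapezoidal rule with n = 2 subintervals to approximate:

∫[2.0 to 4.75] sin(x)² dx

f(x) = sin(x)²
a = 2.0, b = 4.75, n = 2
h = (b - a)/n = 1.375000

Trapezoidal rule: (h/2)[f(x₀) + 2f(x₁) + 2f(x₂) + ... + f(xₙ)]

x_0 = 2.0000, f(x_0) = 0.826822, coefficient = 1
x_1 = 3.3750, f(x_1) = 0.053497, coefficient = 2
x_2 = 4.7500, f(x_2) = 0.998586, coefficient = 1

I ≈ (1.375000/2) × 1.932402 = 1.328526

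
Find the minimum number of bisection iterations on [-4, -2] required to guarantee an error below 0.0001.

We need (b-a)/2^n ≤ 0.0001
(-2 - (-4))/2^n ≤ 0.0001
2/2^n ≤ 0.0001
2^n ≥ 20000
n ≥ log₂(20000) = 14.29
n ≥ 15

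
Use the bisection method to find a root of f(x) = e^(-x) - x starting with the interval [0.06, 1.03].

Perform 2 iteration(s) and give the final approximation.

f(x) = e^(-x) - x
Initial interval: [0.06, 1.03]

Iteration 1:
  c_1 = (0.060000 + 1.030000)/2 = 0.545000
  f(c_1) = f(0.545000) = 0.034842
  f(a) × f(c) ≥ 0, new interval: [0.545000, 1.030000]
Iteration 2:
  c_2 = (0.545000 + 1.030000)/2 = 0.787500
  f(c_2) = f(0.787500) = -0.332519
  f(a) × f(c) < 0, new interval: [0.545000, 0.787500]

After 2 iteration(s), the approximation is c_2 = 0.787500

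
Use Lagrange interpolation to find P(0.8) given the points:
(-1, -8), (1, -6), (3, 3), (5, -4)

Lagrange interpolation formula:
P(x) = Σ yᵢ × Lᵢ(x)
where Lᵢ(x) = Π_{j≠i} (x - xⱼ)/(xᵢ - xⱼ)

L_0(0.8) = (0.8 - 1)/(-1 - 1) × (0.8 - 3)/(-1 - 3) × (0.8 - 5)/(-1 - 5) = 0.038500
L_1(0.8) = (0.8 - (-1))/(1 - (-1)) × (0.8 - 3)/(1 - 3) × (0.8 - 5)/(1 - 5) = 1.039500
L_2(0.8) = (0.8 - (-1))/(3 - (-1)) × (0.8 - 1)/(3 - 1) × (0.8 - 5)/(3 - 5) = -0.094500
L_3(0.8) = (0.8 - (-1))/(5 - (-1)) × (0.8 - 1)/(5 - 1) × (0.8 - 3)/(5 - 3) = 0.016500

P(0.8) = (-8)×L_0(0.8) + (-6)×L_1(0.8) + 3×L_2(0.8) + (-4)×L_3(0.8)
P(0.8) = -6.894500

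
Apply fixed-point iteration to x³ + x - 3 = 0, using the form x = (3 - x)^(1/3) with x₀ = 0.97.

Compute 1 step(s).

Equation: x³ + x - 3 = 0
Fixed-point form: x = (3 - x)^(1/3)
x₀ = 0.97

x_1 = g(0.970000) = 1.266189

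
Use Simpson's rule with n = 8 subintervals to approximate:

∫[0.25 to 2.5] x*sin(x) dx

f(x) = x*sin(x)
a = 0.25, b = 2.5, n = 8
h = (b - a)/n = 0.281250

Simpson's rule: (h/3)[f(x₀) + 4f(x₁) + 2f(x₂) + ... + f(xₙ)]

x_0 = 0.2500, f(x_0) = 0.061851, coefficient = 1
x_1 = 0.5312, f(x_1) = 0.269137, coefficient = 4
x_2 = 0.8125, f(x_2) = 0.589882, coefficient = 2
x_3 = 1.0938, f(x_3) = 0.971638, coefficient = 4
x_4 = 1.3750, f(x_4) = 1.348728, coefficient = 2
x_5 = 1.6562, f(x_5) = 1.650206, coefficient = 4
x_6 = 1.9375, f(x_6) = 1.808684, coefficient = 2
x_7 = 2.2188, f(x_7) = 1.769055, coefficient = 4
x_8 = 2.5000, f(x_8) = 1.496180, coefficient = 1

I ≈ (0.281250/3) × 27.692767 = 2.596197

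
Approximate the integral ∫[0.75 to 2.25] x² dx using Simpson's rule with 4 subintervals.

f(x) = x²
a = 0.75, b = 2.25, n = 4
h = (b - a)/n = 0.375000

Simpson's rule: (h/3)[f(x₀) + 4f(x₁) + 2f(x₂) + ... + f(xₙ)]

x_0 = 0.7500, f(x_0) = 0.562500, coefficient = 1
x_1 = 1.1250, f(x_1) = 1.265625, coefficient = 4
x_2 = 1.5000, f(x_2) = 2.250000, coefficient = 2
x_3 = 1.8750, f(x_3) = 3.515625, coefficient = 4
x_4 = 2.2500, f(x_4) = 5.062500, coefficient = 1

I ≈ (0.375000/3) × 29.250000 = 3.656250
Exact value: 3.656250
Error: 0.000000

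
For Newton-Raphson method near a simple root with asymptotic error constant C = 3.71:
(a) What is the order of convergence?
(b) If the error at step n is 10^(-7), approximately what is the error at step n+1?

(a) Newton-Raphson has quadratic (order 2) convergence near simple roots.
    This means |e_{n+1}| ≈ C|e_n|².

(b) With |e_n| = 10^(-7) and C = 3.71:
    |e_{n+1}| ≈ 3.71 × (10^(-7))² = 3.71 × 10^(-14)

(a) 2 (quadratic); (b) |e_{n+1}| ≈ 3.710e-14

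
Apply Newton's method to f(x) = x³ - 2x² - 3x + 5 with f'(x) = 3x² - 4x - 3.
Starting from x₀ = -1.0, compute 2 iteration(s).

f(x) = x³ - 2x² - 3x + 5
f'(x) = 3x² - 4x - 3
x₀ = -1.0

Newton-Raphson formula: x_{n+1} = x_n - f(x_n)/f'(x_n)

Iteration 1:
  f(-1.000000) = 5.000000
  f'(-1.000000) = 4.000000
  x_1 = -1.000000 - 5.000000/4.000000 = -2.250000
Iteration 2:
  f(-2.250000) = -9.765625
  f'(-2.250000) = 21.187500
  x_2 = -2.250000 - (-9.765625)/21.187500 = -1.789086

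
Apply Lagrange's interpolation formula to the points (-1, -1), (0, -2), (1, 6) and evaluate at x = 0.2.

Lagrange interpolation formula:
P(x) = Σ yᵢ × Lᵢ(x)
where Lᵢ(x) = Π_{j≠i} (x - xⱼ)/(xᵢ - xⱼ)

L_0(0.2) = (0.2 - 0)/(-1 - 0) × (0.2 - 1)/(-1 - 1) = -0.080000
L_1(0.2) = (0.2 - (-1))/(0 - (-1)) × (0.2 - 1)/(0 - 1) = 0.960000
L_2(0.2) = (0.2 - (-1))/(1 - (-1)) × (0.2 - 0)/(1 - 0) = 0.120000

P(0.2) = (-1)×L_0(0.2) + (-2)×L_1(0.2) + 6×L_2(0.2)
P(0.2) = -1.120000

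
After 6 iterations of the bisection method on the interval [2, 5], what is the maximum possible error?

Bisection error bound: |error| ≤ (b-a)/2^n
|error| ≤ (5 - 2)/2^6 = 3/2^6
|error| ≤ 0.0468750000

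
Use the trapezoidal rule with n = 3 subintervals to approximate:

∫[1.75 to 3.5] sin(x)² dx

f(x) = sin(x)²
a = 1.75, b = 3.5, n = 3
h = (b - a)/n = 0.583333

Trapezoidal rule: (h/2)[f(x₀) + 2f(x₁) + 2f(x₂) + ... + f(xₙ)]

x_0 = 1.7500, f(x_0) = 0.968228, coefficient = 1
x_1 = 2.3333, f(x_1) = 0.522853, coefficient = 2
x_2 = 2.9167, f(x_2) = 0.049744, coefficient = 2
x_3 = 3.5000, f(x_3) = 0.123049, coefficient = 1

I ≈ (0.583333/2) × 2.236472 = 0.652304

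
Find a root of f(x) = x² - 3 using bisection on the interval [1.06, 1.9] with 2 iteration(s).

f(x) = x² - 3
Initial interval: [1.06, 1.9]

Iteration 1:
  c_1 = (1.060000 + 1.900000)/2 = 1.480000
  f(c_1) = f(1.480000) = -0.809600
  f(a) × f(c) ≥ 0, new interval: [1.480000, 1.900000]
Iteration 2:
  c_2 = (1.480000 + 1.900000)/2 = 1.690000
  f(c_2) = f(1.690000) = -0.143900
  f(a) × f(c) ≥ 0, new interval: [1.690000, 1.900000]

After 2 iteration(s), the approximation is c_2 = 1.690000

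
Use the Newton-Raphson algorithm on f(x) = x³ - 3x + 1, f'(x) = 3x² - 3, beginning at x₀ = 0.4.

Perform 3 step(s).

f(x) = x³ - 3x + 1
f'(x) = 3x² - 3
x₀ = 0.4

Newton-Raphson formula: x_{n+1} = x_n - f(x_n)/f'(x_n)

Iteration 1:
  f(0.400000) = -0.136000
  f'(0.400000) = -2.520000
  x_1 = 0.400000 - (-0.136000)/(-2.520000) = 0.346032
Iteration 2:
  f(0.346032) = 0.003338
  f'(0.346032) = -2.640786
  x_2 = 0.346032 - 0.003338/(-2.640786) = 0.347296
Iteration 3:
  f(0.347296) = 0.000002
  f'(0.347296) = -2.638157
  x_3 = 0.347296 - 0.000002/(-2.638157) = 0.347296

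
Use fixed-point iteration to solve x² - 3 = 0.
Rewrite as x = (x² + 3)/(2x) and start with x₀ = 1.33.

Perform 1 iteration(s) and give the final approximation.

Equation: x² - 3 = 0
Fixed-point form: x = (x² + 3)/(2x)
x₀ = 1.33

x_1 = g(1.330000) = 1.792820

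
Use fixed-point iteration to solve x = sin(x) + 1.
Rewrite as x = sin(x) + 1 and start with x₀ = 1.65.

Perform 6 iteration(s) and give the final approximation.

Equation: x = sin(x) + 1
Fixed-point form: x = sin(x) + 1
x₀ = 1.65

x_1 = g(1.650000) = 1.996865
x_2 = g(1.996865) = 1.910598
x_3 = g(1.910598) = 1.942821
x_4 = g(1.942821) = 1.931593
x_5 = g(1.931593) = 1.935616
x_6 = g(1.935616) = 1.934188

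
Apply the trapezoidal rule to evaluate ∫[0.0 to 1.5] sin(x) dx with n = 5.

f(x) = sin(x)
a = 0.0, b = 1.5, n = 5
h = (b - a)/n = 0.300000

Trapezoidal rule: (h/2)[f(x₀) + 2f(x₁) + 2f(x₂) + ... + f(xₙ)]

x_0 = 0.0000, f(x_0) = 0.000000, coefficient = 1
x_1 = 0.3000, f(x_1) = 0.295520, coefficient = 2
x_2 = 0.6000, f(x_2) = 0.564642, coefficient = 2
x_3 = 0.9000, f(x_3) = 0.783327, coefficient = 2
x_4 = 1.2000, f(x_4) = 0.932039, coefficient = 2
x_5 = 1.5000, f(x_5) = 0.997495, coefficient = 1

I ≈ (0.300000/2) × 6.148552 = 0.922283
Exact value: 0.929263
Error: 0.006980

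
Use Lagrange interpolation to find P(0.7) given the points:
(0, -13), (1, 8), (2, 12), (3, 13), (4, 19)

Lagrange interpolation formula:
P(x) = Σ yᵢ × Lᵢ(x)
where Lᵢ(x) = Π_{j≠i} (x - xⱼ)/(xᵢ - xⱼ)

L_0(0.7) = (0.7 - 1)/(0 - 1) × (0.7 - 2)/(0 - 2) × (0.7 - 3)/(0 - 3) × (0.7 - 4)/(0 - 4) = 0.123338
L_1(0.7) = (0.7 - 0)/(1 - 0) × (0.7 - 2)/(1 - 2) × (0.7 - 3)/(1 - 3) × (0.7 - 4)/(1 - 4) = 1.151150
L_2(0.7) = (0.7 - 0)/(2 - 0) × (0.7 - 1)/(2 - 1) × (0.7 - 3)/(2 - 3) × (0.7 - 4)/(2 - 4) = -0.398475
L_3(0.7) = (0.7 - 0)/(3 - 0) × (0.7 - 1)/(3 - 1) × (0.7 - 2)/(3 - 2) × (0.7 - 4)/(3 - 4) = 0.150150
L_4(0.7) = (0.7 - 0)/(4 - 0) × (0.7 - 1)/(4 - 1) × (0.7 - 2)/(4 - 2) × (0.7 - 3)/(4 - 3) = -0.026163

P(0.7) = (-13)×L_0(0.7) + 8×L_1(0.7) + 12×L_2(0.7) + 13×L_3(0.7) + 19×L_4(0.7)
P(0.7) = 4.278975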